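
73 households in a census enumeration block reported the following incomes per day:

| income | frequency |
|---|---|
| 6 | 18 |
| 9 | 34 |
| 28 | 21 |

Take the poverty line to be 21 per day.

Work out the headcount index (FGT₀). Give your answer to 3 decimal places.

0.712

52 of the 73 households have income below 21.
H = 52/73 = 0.712.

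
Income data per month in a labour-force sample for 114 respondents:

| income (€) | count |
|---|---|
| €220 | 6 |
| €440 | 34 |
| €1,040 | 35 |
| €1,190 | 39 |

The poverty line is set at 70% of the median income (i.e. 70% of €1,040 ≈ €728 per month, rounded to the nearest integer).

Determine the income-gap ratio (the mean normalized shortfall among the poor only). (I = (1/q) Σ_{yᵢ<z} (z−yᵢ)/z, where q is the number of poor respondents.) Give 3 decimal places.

0.441

Poor units: 6×€220, 34×€440 (q = 40 of N = 114).
Relative gaps: 0.6978 (×6), 0.3956 (×34); sum = 17.637363.
I averages over the q = 40 poor units only: 17.637363 / 40 = 0.441.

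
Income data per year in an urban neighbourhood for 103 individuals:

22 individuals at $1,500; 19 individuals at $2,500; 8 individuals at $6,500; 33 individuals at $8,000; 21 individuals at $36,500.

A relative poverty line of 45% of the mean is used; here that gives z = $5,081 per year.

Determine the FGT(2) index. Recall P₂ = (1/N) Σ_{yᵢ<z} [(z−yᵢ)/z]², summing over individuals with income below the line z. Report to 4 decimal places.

Below the line: 22×$1,500, 19×$2,500 (q = 41 of N = 103).
Gap ratios (z−y)/z: (5081−1500)/5081 = 0.7048 (×22); (5081−2500)/5081 = 0.5080 (×19).
Squared: 0.4967 (×22); 0.2580 (×19).
Sum = 15.830459; P₂ = 15.830459 / 103 = 0.1537.

0.1537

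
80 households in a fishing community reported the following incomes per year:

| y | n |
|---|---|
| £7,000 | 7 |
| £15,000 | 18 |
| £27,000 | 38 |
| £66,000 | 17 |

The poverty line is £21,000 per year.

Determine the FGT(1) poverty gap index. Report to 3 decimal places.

0.123

Incomes under z: 7×£7,000, 18×£15,000 (q = 25 of N = 80).
Normalized shortfalls: (21000−7000)/21000 = 0.6667 (×7); (21000−15000)/21000 = 0.2857 (×18).
Sum of shortfalls = 9.809524; P₁ averages over all N: 9.809524 / 80 = 0.123.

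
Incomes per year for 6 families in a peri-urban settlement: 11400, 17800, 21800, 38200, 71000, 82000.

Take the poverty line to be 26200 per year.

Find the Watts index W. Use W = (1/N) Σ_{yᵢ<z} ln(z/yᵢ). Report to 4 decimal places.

0.2338

Below the line: 11400, 17800, 21800 (q = 3 of N = 6).
Log gaps: ln(26200/11400) = 0.8321; ln(26200/17800) = 0.3866; ln(26200/21800) = 0.1838.
W = 1.402556 / 6 = 0.2338.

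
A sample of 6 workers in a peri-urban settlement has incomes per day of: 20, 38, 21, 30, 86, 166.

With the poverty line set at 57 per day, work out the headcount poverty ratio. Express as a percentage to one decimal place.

66.7%

4 of the 6 workers have income below 57.
H = 4/6 = 66.7%.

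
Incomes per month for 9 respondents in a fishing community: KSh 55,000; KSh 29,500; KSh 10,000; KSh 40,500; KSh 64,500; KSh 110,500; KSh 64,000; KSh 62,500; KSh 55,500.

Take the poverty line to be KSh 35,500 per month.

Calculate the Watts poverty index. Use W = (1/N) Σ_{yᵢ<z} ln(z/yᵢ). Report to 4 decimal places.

Incomes under z: KSh 10,000, KSh 29,500 (q = 2 of N = 9).
Log gaps: ln(35500/10000) = 1.2669; ln(35500/29500) = 0.1851.
W = 1.452090 / 9 = 0.1613.

0.1613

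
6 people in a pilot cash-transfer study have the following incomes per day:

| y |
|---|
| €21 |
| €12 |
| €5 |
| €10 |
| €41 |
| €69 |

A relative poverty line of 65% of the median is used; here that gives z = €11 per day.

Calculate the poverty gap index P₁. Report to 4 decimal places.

Poor units: €5, €10 (q = 2 of N = 6).
Relative gaps: (11−5)/11 = 0.5455; (11−10)/11 = 0.0909.
Σ = 0.636364. Dividing by the full population N = 6 gives P₁ = 0.1061.

0.1061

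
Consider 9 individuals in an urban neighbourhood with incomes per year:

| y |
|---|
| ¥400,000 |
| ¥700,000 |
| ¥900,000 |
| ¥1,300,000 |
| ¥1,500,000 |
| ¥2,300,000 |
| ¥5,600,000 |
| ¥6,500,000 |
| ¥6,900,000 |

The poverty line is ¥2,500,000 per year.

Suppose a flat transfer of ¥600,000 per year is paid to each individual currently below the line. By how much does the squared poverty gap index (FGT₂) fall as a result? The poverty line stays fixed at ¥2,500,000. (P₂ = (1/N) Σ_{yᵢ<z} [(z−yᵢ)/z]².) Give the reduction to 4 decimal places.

Before: below the line — ¥400,000, ¥700,000, ¥900,000, ¥1,300,000, ¥1,500,000, ¥2,300,000; squared poverty gap index (FGT₂) = 0.225600.
After the ¥600,000 transfer: below the line — ¥1,000,000, ¥1,300,000, ¥1,500,000, ¥1,900,000, ¥2,100,000; squared poverty gap index (FGT₂) = 0.092622.
Reduction = 0.225600 − 0.092622 = 0.1330.

0.1330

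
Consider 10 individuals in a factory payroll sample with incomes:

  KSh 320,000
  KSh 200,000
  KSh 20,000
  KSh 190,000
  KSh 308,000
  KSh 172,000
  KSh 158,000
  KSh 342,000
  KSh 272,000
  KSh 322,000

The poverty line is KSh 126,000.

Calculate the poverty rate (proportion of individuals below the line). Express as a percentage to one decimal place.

10.0%

1 of the 10 individuals have income below KSh 126,000.
H = 1/10 = 10.0%.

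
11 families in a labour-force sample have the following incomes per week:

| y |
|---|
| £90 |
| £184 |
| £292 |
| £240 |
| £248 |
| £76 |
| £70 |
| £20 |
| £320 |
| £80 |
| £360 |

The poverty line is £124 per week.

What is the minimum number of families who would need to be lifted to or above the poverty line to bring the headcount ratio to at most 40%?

5 of the 11 families are poor, so H = 5/11 = 0.455.
A headcount ratio of at most 40% allows at most ⌊0.40 × 11⌋ = 4 poor families.
So at least 5 − 4 = 1 must be lifted.

1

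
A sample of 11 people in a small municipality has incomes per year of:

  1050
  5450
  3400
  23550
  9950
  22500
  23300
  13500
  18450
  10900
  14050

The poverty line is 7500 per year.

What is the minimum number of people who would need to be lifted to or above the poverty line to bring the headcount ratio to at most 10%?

2

Currently q = 3 of N = 11 are below the line (H = 0.273).
A headcount ratio of at most 10% allows at most ⌊0.10 × 11⌋ = 1 poor people.
So at least 3 − 1 = 2 must be lifted.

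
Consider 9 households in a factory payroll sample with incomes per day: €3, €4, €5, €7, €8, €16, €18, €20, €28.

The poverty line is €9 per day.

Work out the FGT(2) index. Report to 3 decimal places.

0.112

Incomes under z: €3, €4, €5, €7, €8 (q = 5 of N = 9).
Shortfall ratios: (9−3)/9 = 0.6667; (9−4)/9 = 0.5556; (9−5)/9 = 0.4444; (9−7)/9 = 0.2222; (9−8)/9 = 0.1111.
Squared: 0.4444; 0.3086; 0.1975; 0.0494; 0.0123.
Sum = 1.012346; P₂ = 1.012346 / 9 = 0.112.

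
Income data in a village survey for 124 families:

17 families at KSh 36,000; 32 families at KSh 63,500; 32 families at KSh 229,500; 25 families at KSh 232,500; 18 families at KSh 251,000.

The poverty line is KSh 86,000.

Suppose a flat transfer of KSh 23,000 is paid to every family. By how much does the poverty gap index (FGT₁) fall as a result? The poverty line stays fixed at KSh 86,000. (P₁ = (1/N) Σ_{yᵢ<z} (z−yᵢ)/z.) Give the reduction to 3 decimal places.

0.104

Before: below the line — 17×KSh 36,000, 32×KSh 63,500; poverty gap index (FGT₁) = 0.14722.
After the KSh 23,000 transfer: below the line — 17×KSh 59,000; poverty gap index (FGT₁) = 0.04304.
Reduction = 0.14722 − 0.04304 = 0.104.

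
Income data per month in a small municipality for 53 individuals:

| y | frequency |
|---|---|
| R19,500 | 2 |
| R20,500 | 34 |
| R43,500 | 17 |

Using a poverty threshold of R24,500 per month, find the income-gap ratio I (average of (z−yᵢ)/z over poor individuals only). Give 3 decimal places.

Poor units: 2×R19,500, 34×R20,500 (q = 36 of N = 53).
Shortfall ratios (z−y)/z: 0.2041 (×2), 0.1633 (×34); sum = 5.959184.
I averages over the q = 36 poor units only: 5.959184 / 36 = 0.166.

0.166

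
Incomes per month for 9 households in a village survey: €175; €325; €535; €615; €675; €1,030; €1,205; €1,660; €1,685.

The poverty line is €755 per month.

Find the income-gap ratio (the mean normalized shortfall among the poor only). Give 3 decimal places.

0.384

Poor units: €175, €325, €535, €615, €675 (q = 5 of N = 9).
Relative gaps: 0.7682, 0.5695, 0.2914, 0.1854, 0.1060; sum = 1.920530.
I averages over the q = 5 poor units only: 1.920530 / 5 = 0.384.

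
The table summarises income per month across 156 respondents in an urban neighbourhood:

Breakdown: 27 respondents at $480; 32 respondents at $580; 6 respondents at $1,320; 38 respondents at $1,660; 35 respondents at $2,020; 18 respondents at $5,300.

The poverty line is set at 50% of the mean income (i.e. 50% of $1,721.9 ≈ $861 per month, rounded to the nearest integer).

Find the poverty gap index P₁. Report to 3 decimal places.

Below z: 27×$480, 32×$580 (q = 59 of N = 156).
Gap ratios (z−y)/z: (861−480)/861 = 0.4425 (×27); (861−580)/861 = 0.3264 (×32).
Σ = 22.391405. Dividing by the full population N = 156 gives P₁ = 0.144.

0.144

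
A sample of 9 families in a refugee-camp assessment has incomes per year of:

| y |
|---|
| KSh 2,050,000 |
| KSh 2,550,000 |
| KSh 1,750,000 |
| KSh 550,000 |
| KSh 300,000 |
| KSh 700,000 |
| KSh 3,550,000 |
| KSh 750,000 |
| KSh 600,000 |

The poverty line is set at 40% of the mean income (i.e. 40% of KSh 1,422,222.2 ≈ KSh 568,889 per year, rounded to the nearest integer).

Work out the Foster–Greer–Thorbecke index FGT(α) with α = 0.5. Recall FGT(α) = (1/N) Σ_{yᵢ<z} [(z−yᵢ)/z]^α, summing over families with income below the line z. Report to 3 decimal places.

0.097

Poor units: KSh 300,000, KSh 550,000 (q = 2 of N = 9).
Normalized shortfalls: (568889−300000)/568889 = 0.4727; (568889−550000)/568889 = 0.0332.
Raised to α = 0.5: 0.68750; 0.18222.
Sum = 0.869718; FGT(0.5) = 0.869718 / 9 = 0.097.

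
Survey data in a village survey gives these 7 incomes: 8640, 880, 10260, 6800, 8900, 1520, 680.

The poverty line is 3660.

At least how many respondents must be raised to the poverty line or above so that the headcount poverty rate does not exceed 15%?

2

Currently q = 3 of N = 7 are below the line (H = 0.429).
A headcount ratio of at most 15% allows at most ⌊0.15 × 7⌋ = 1 poor respondents.
So at least 3 − 1 = 2 must be lifted.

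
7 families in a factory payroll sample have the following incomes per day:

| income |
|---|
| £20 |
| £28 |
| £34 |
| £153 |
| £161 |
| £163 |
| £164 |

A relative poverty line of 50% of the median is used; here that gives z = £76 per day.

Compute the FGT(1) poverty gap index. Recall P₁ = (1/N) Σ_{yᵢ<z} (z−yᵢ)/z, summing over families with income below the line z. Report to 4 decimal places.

Below z: £20, £28, £34 (q = 3 of N = 7).
Gap ratios (z−y)/z: (76−20)/76 = 0.7368; (76−28)/76 = 0.6316; (76−34)/76 = 0.5526.
Sum of shortfalls = 1.921053; P₁ averages over all N: 1.921053 / 7 = 0.2744.

0.2744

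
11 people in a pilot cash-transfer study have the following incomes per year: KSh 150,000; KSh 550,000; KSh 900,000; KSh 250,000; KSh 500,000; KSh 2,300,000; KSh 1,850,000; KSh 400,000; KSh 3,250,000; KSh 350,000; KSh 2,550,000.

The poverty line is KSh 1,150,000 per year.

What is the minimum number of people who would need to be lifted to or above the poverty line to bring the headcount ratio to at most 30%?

7 of the 11 people are poor, so H = 7/11 = 0.636.
A headcount ratio of at most 30% allows at most ⌊0.30 × 11⌋ = 3 poor people.
So at least 7 − 3 = 4 must be lifted.

4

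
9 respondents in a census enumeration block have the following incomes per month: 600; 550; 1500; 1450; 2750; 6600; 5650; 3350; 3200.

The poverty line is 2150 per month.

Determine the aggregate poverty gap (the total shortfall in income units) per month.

Below the line: 550, 600, 1450, 1500 (q = 4 of N = 9).
Individual gaps: 2150−550 = 1600; 2150−600 = 1550; 2150−1450 = 700; 2150−1500 = 650.
Aggregate gap = 4500.

4500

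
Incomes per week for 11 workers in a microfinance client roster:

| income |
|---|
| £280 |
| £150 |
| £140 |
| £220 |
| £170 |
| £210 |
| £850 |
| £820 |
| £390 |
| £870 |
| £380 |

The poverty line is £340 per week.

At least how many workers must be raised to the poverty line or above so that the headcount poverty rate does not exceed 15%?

5

6 of the 11 workers are poor, so H = 6/11 = 0.545.
A headcount ratio of at most 15% allows at most ⌊0.15 × 11⌋ = 1 poor workers.
So at least 6 − 1 = 5 must be lifted.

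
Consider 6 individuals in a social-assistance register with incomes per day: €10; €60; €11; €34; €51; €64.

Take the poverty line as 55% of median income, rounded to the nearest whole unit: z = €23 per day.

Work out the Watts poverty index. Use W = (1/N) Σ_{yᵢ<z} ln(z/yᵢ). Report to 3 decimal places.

0.262

Below z: €10, €11 (q = 2 of N = 6).
Log gaps: ln(23/10) = 0.8329; ln(23/11) = 0.7376.
W = 1.570508 / 6 = 0.262.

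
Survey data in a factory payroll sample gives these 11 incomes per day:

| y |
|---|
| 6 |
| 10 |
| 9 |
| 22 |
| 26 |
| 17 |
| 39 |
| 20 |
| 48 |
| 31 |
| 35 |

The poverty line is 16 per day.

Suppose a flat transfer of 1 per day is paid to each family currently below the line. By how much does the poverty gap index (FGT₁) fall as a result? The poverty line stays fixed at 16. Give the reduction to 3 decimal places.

0.017

Before: below the line — 6, 9, 10; poverty gap index (FGT₁) = 0.13068.
After the 1 transfer: below the line — 7, 10, 11; poverty gap index (FGT₁) = 0.11364.
Reduction = 0.13068 − 0.11364 = 0.017.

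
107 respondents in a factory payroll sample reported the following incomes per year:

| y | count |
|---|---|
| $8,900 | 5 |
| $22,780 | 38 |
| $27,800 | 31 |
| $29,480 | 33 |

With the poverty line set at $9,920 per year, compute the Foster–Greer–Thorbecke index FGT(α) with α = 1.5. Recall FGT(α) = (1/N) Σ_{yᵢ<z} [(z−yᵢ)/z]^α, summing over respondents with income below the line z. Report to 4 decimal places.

0.0015

Below the line: 5×$8,900 (q = 5 of N = 107).
Normalized shortfalls: (9920−8900)/9920 = 0.1028 (×5).
Raised to α = 1.5: 0.03297 (×5).
Sum = 0.164855; FGT(1.5) = 0.164855 / 107 = 0.0015.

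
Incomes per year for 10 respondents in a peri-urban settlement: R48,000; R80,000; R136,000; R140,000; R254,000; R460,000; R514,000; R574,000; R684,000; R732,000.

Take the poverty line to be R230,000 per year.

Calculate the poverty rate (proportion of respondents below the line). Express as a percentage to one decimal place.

4 of the 10 respondents have income below R230,000.
H = 4/10 = 40.0%.

40.0%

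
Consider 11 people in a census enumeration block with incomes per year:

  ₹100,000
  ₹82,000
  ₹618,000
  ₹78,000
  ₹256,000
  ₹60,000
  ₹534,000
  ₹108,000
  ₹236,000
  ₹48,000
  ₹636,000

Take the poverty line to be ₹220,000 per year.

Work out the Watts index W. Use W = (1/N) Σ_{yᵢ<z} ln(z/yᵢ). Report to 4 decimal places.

0.5769

Poor units: ₹48,000, ₹60,000, ₹78,000, ₹82,000, ₹100,000, ₹108,000 (q = 6 of N = 11).
ln(z/y) terms: ln(220000/48000) = 1.5224; ln(220000/60000) = 1.2993; ln(220000/78000) = 1.0369; ln(220000/82000) = 0.9869; ln(220000/100000) = 0.7885; ln(220000/108000) = 0.7115.
W = 6.345490 / 11 = 0.5769.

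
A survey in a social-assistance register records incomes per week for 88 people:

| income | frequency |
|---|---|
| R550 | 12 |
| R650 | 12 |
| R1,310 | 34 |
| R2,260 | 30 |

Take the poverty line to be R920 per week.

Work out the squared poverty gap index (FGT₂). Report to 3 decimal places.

Incomes under z: 12×R550, 12×R650 (q = 24 of N = 88).
Gap ratios (z−y)/z: (920−550)/920 = 0.4022 (×12); (920−650)/920 = 0.2935 (×12).
Squared: 0.1617 (×12); 0.0861 (×12).
Sum = 2.974480; P₂ = 2.974480 / 88 = 0.034.

0.034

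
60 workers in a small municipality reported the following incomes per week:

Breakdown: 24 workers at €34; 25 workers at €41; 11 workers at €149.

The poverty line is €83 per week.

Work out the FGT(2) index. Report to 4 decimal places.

0.2461

Incomes under z: 24×€34, 25×€41 (q = 49 of N = 60).
Gap ratios (z−y)/z: (83−34)/83 = 0.5904 (×24); (83−41)/83 = 0.5060 (×25).
Squared: 0.3485 (×24); 0.2561 (×25).
Sum = 14.766149; P₂ = 14.766149 / 60 = 0.2461.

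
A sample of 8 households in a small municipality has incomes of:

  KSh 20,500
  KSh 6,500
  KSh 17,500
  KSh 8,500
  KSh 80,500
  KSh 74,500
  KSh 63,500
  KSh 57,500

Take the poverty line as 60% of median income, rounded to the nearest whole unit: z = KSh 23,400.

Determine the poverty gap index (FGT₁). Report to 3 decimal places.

Below z: KSh 6,500, KSh 8,500, KSh 17,500, KSh 20,500 (q = 4 of N = 8).
Shortfall ratios: (23400−6500)/23400 = 0.7222; (23400−8500)/23400 = 0.6368; (23400−17500)/23400 = 0.2521; (23400−20500)/23400 = 0.1239.
Sum of shortfalls = 1.735043; P₁ averages over all N: 1.735043 / 8 = 0.217.

0.217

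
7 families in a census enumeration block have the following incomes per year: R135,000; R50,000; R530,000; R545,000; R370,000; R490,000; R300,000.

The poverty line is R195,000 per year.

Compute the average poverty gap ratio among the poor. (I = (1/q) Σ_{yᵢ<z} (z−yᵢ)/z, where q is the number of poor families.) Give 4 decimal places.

0.5256

Poor units: R50,000, R135,000 (q = 2 of N = 7).
Shortfall ratios (z−y)/z: 0.7436, 0.3077; sum = 1.051282.
The income-gap ratio divides by q (the poor only): 1.051282 / 2 = 0.5256.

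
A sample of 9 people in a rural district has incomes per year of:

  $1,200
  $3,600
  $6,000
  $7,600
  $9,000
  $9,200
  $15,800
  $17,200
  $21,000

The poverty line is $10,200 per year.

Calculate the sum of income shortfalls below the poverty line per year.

Poor units: $1,200, $3,600, $6,000, $7,600, $9,000, $9,200 (q = 6 of N = 9).
Individual gaps: 10200−1200 = 9000; 10200−3600 = 6600; 10200−6000 = 4200; 10200−7600 = 2600; 10200−9000 = 1200; 10200−9200 = 1000.
Aggregate gap = $24,600.

$24,600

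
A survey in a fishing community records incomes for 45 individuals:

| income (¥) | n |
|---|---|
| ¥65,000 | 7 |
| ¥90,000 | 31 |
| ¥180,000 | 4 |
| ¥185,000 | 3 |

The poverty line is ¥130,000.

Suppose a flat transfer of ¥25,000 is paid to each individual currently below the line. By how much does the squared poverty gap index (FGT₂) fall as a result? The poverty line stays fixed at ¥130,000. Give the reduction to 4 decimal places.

0.0802

Before: below the line — 7×¥65,000, 31×¥90,000; squared poverty gap index (FGT₂) = 0.104109.
After the ¥25,000 transfer: below the line — 7×¥90,000, 31×¥115,000; squared poverty gap index (FGT₂) = 0.023899.
Reduction = 0.104109 − 0.023899 = 0.0802.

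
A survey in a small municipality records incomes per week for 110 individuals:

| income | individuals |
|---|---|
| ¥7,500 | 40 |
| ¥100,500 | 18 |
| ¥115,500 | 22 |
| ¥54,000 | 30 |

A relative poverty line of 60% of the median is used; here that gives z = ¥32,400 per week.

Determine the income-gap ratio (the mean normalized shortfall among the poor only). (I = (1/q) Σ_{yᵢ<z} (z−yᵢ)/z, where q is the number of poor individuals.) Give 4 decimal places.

Below the line: 40×¥7,500 (q = 40 of N = 110).
Shortfall ratios (z−y)/z: 0.7685 (×40); sum = 30.740741.
The income-gap ratio divides by q (the poor only): 30.740741 / 40 = 0.7685.

0.7685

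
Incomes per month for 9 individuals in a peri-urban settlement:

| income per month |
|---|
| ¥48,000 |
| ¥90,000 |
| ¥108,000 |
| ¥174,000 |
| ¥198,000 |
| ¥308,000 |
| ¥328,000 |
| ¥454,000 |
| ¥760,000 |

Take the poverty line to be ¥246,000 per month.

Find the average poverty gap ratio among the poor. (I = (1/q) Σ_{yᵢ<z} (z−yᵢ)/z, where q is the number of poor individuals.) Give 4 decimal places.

Incomes under z: ¥48,000, ¥90,000, ¥108,000, ¥174,000, ¥198,000 (q = 5 of N = 9).
Relative gaps: 0.8049, 0.6341, 0.5610, 0.2927, 0.1951; sum = 2.487805.
The income-gap ratio divides by q (the poor only): 2.487805 / 5 = 0.4976.

0.4976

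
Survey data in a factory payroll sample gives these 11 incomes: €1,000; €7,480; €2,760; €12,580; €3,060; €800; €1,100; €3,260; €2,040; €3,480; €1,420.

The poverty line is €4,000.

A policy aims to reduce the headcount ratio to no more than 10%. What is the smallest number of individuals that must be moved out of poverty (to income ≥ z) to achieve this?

8

9 of the 11 individuals are poor, so H = 9/11 = 0.818.
A headcount ratio of at most 10% allows at most ⌊0.10 × 11⌋ = 1 poor individuals.
So at least 9 − 1 = 8 must be lifted.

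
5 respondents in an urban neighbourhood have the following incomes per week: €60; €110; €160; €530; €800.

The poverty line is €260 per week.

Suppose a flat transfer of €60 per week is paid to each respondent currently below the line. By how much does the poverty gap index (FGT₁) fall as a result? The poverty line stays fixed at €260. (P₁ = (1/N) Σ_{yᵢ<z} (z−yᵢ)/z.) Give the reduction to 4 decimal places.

Before: below the line — €60, €110, €160; poverty gap index (FGT₁) = 0.346154.
After the €60 transfer: below the line — €120, €170, €220; poverty gap index (FGT₁) = 0.207692.
Reduction = 0.346154 − 0.207692 = 0.1385.

0.1385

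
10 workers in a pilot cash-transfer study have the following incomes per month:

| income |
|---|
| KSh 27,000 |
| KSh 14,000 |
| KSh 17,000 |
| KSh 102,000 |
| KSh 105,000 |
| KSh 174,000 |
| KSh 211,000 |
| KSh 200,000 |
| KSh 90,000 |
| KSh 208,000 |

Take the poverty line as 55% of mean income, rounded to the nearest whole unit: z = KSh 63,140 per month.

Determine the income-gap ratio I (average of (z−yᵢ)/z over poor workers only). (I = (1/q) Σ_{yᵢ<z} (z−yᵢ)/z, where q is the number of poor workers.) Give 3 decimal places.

Incomes under z: KSh 14,000, KSh 17,000, KSh 27,000 (q = 3 of N = 10).
Shortfall ratios (z−y)/z: 0.7783, 0.7308, 0.5724; sum = 2.081406.
I averages over the q = 3 poor units only: 2.081406 / 3 = 0.694.

0.694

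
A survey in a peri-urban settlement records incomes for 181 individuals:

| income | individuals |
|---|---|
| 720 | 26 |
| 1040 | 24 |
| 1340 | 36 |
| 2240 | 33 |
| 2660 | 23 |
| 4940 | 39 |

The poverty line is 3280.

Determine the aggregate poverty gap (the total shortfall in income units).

Incomes under z: 26×720, 24×1040, 36×1340, 33×2240, 23×2660 (q = 142 of N = 181).
Individual gaps: 26×(3280−720) = 66560; 24×(3280−1040) = 53760; 36×(3280−1340) = 69840; 33×(3280−2240) = 34320; 23×(3280−2660) = 14260.
Aggregate gap = 238740.

238740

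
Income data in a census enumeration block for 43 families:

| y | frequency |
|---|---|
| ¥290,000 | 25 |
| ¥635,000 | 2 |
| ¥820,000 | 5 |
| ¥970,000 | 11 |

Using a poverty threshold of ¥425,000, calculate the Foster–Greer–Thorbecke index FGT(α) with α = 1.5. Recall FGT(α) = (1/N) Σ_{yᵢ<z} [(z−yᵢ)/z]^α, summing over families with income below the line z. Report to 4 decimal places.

0.1041

Poor units: 25×¥290,000 (q = 25 of N = 43).
Shortfall ratios: (425000−290000)/425000 = 0.3176 (×25).
Raised to α = 1.5: 0.17903 (×25).
Sum = 4.475662; FGT(1.5) = 4.475662 / 43 = 0.1041.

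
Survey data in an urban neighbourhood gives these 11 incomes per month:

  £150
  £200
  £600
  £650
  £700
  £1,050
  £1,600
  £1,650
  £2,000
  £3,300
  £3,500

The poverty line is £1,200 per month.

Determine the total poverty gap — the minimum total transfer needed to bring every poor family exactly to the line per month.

Below z: £150, £200, £600, £650, £700, £1,050 (q = 6 of N = 11).
Individual gaps: 1200−150 = 1050; 1200−200 = 1000; 1200−600 = 600; 1200−650 = 550; 1200−700 = 500; 1200−1050 = 150.
Aggregate gap = £3,850.

£3,850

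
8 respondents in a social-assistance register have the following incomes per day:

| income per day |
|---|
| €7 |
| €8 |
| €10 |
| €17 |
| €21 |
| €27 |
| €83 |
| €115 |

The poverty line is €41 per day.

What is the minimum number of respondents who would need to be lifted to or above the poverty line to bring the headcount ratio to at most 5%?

6

6 of the 8 respondents are poor, so H = 6/8 = 0.750.
A headcount ratio of at most 5% allows at most ⌊0.05 × 8⌋ = 0 poor respondents.
So at least 6 − 0 = 6 must be lifted.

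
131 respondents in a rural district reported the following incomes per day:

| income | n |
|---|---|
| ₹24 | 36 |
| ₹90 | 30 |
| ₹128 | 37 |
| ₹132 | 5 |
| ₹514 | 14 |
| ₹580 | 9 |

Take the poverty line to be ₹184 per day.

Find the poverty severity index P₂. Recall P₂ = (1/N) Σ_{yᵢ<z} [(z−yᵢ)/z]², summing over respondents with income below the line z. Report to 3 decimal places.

0.297

Below the line: 36×₹24, 30×₹90, 37×₹128, 5×₹132 (q = 108 of N = 131).
Shortfall ratios: (184−24)/184 = 0.8696 (×36); (184−90)/184 = 0.5109 (×30); (184−128)/184 = 0.3043 (×37); (184−132)/184 = 0.2826 (×5).
Squared: 0.7561 (×36); 0.2610 (×30); 0.0926 (×37); 0.0799 (×5).
Sum = 38.877363; P₂ = 38.877363 / 131 = 0.297.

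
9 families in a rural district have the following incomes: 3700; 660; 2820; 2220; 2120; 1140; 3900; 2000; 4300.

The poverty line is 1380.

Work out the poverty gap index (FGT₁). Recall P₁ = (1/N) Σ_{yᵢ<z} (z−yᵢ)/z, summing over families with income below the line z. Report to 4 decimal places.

Incomes under z: 660, 1140 (q = 2 of N = 9).
Normalized shortfalls: (1380−660)/1380 = 0.5217; (1380−1140)/1380 = 0.1739.
Sum of shortfalls = 0.695652; P₁ averages over all N: 0.695652 / 9 = 0.0773.

0.0773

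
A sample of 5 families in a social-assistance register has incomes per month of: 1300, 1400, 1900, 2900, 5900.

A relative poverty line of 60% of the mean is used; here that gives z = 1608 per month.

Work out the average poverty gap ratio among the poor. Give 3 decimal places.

0.160

Below z: 1300, 1400 (q = 2 of N = 5).
Shortfall ratios (z−y)/z: 0.1915, 0.1294; sum = 0.320896.
The income-gap ratio divides by q (the poor only): 0.320896 / 2 = 0.160.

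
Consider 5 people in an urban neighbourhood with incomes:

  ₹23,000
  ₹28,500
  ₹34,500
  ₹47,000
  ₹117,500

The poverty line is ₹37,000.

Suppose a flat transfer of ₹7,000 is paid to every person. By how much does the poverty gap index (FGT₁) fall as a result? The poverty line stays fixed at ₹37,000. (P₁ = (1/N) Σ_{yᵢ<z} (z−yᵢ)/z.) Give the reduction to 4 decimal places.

Before: below the line — ₹23,000, ₹28,500, ₹34,500; poverty gap index (FGT₁) = 0.135135.
After the ₹7,000 transfer: below the line — ₹30,000, ₹35,500; poverty gap index (FGT₁) = 0.045946.
Reduction = 0.135135 − 0.045946 = 0.0892.

0.0892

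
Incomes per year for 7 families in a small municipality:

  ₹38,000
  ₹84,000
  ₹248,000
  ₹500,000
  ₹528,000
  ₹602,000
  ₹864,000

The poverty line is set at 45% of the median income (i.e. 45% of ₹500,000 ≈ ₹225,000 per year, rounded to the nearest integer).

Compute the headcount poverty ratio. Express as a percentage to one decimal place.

2 of the 7 families have income below ₹225,000.
H = 2/7 = 28.6%.

28.6%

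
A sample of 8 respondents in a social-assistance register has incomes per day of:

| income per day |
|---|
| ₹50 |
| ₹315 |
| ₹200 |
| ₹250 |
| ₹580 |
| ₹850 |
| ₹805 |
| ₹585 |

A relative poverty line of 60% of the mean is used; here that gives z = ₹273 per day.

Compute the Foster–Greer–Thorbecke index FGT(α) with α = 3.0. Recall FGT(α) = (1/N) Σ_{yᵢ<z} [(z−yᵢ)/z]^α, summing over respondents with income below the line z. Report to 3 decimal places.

Poor units: ₹50, ₹200, ₹250 (q = 3 of N = 8).
Normalized shortfalls: (273−50)/273 = 0.8168; (273−200)/273 = 0.2674; (273−250)/273 = 0.0842.
Raised to α = 3.0: 0.54504; 0.01912; 0.00060.
Sum = 0.564756; FGT(3.0) = 0.564756 / 8 = 0.071.

0.071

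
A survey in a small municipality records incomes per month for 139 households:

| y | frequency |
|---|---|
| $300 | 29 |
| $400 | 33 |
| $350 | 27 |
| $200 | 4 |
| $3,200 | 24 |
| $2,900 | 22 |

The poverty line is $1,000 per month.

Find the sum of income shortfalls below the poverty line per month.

Below z: 4×$200, 29×$300, 27×$350, 33×$400 (q = 93 of N = 139).
Individual gaps: 4×(1000−200) = 3200; 29×(1000−300) = 20300; 27×(1000−350) = 17550; 33×(1000−400) = 19800.
Aggregate gap = $60,850.

$60,850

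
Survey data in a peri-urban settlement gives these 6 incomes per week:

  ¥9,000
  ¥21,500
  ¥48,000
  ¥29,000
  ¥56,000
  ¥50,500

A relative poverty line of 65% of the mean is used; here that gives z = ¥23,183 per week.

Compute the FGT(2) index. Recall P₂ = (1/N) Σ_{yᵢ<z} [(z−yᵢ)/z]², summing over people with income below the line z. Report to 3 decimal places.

Below z: ¥9,000, ¥21,500 (q = 2 of N = 6).
Relative gaps: (23183−9000)/23183 = 0.6118; (23183−21500)/23183 = 0.0726.
Squared: 0.3743; 0.0053.
Sum = 0.379550; P₂ = 0.379550 / 6 = 0.063.

0.063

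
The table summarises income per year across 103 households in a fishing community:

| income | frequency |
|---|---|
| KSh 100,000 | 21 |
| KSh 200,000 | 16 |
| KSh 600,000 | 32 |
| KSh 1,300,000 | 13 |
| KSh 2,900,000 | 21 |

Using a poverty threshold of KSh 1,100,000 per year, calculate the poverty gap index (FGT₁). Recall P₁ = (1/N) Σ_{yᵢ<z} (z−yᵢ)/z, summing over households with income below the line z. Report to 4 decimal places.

Poor units: 21×KSh 100,000, 16×KSh 200,000, 32×KSh 600,000 (q = 69 of N = 103).
Gap ratios (z−y)/z: (1100000−100000)/1100000 = 0.9091 (×21); (1100000−200000)/1100000 = 0.8182 (×16); (1100000−600000)/1100000 = 0.4545 (×32).
Sum of shortfalls = 46.727273; P₁ averages over all N: 46.727273 / 103 = 0.4537.

0.4537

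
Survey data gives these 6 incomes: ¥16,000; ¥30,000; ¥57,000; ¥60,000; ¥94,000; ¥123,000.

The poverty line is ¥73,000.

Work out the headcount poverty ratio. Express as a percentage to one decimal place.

66.7%

4 of the 6 respondents have income below ¥73,000.
H = 4/6 = 66.7%.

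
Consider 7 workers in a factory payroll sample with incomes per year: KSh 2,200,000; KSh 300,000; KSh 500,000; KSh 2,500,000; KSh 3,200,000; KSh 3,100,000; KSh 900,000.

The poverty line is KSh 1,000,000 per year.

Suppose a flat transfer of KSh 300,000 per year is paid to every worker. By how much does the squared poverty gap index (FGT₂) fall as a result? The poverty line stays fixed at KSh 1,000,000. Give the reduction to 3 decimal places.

0.079

Before: below the line — KSh 300,000, KSh 500,000, KSh 900,000; squared poverty gap index (FGT₂) = 0.10714.
After the KSh 300,000 transfer: below the line — KSh 600,000, KSh 800,000; squared poverty gap index (FGT₂) = 0.02857.
Reduction = 0.10714 − 0.02857 = 0.079.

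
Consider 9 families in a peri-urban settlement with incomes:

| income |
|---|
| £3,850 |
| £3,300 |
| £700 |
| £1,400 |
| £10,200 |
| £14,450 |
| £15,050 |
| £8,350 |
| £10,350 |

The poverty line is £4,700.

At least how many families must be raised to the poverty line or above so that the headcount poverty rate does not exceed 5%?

Currently q = 4 of N = 9 are below the line (H = 0.444).
A headcount ratio of at most 5% allows at most ⌊0.05 × 9⌋ = 0 poor families.
So at least 4 − 0 = 4 must be lifted.

4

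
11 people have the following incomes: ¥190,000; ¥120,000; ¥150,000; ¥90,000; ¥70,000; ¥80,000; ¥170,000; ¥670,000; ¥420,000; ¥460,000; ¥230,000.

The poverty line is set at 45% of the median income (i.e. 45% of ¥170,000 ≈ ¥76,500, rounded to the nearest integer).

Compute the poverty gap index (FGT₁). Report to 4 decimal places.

Below the line: ¥70,000 (q = 1 of N = 11).
Relative gaps: (76500−70000)/76500 = 0.0850.
Sum of shortfalls = 0.084967; P₁ averages over all N: 0.084967 / 11 = 0.0077.

0.0077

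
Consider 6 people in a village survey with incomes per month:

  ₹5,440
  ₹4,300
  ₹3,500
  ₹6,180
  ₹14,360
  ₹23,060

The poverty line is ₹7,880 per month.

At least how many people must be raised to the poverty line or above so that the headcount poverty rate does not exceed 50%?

1

Currently q = 4 of N = 6 are below the line (H = 0.667).
A headcount ratio of at most 50% allows at most ⌊0.50 × 6⌋ = 3 poor people.
So at least 4 − 3 = 1 must be lifted.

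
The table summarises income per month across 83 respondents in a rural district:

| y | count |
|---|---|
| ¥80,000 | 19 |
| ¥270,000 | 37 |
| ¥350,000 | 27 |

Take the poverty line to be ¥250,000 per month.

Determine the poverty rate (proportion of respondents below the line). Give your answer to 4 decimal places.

19 of the 83 respondents have income below ¥250,000.
H = 19/83 = 0.2289.

0.2289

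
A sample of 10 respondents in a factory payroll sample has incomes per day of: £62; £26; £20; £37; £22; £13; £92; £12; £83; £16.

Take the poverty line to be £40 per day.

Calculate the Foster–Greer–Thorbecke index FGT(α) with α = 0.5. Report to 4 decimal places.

0.4676

Below z: £12, £13, £16, £20, £22, £26, £37 (q = 7 of N = 10).
Shortfall ratios: (40−12)/40 = 0.7000; (40−13)/40 = 0.6750; (40−16)/40 = 0.6000; (40−20)/40 = 0.5000; (40−22)/40 = 0.4500; (40−26)/40 = 0.3500; (40−37)/40 = 0.0750.
Raised to α = 0.5: 0.83666; 0.82158; 0.77460; 0.70711; 0.67082; 0.59161; 0.27386.
Sum = 4.676237; FGT(0.5) = 4.676237 / 10 = 0.4676.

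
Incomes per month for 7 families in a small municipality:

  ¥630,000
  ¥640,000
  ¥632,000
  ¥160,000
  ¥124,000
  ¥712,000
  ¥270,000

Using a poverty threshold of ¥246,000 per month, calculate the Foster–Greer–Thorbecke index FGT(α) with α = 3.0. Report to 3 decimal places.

Poor units: ¥124,000, ¥160,000 (q = 2 of N = 7).
Gap ratios (z−y)/z: (246000−124000)/246000 = 0.4959; (246000−160000)/246000 = 0.3496.
Raised to α = 3.0: 0.12198; 0.04273.
Sum = 0.164702; FGT(3.0) = 0.164702 / 7 = 0.024.

0.024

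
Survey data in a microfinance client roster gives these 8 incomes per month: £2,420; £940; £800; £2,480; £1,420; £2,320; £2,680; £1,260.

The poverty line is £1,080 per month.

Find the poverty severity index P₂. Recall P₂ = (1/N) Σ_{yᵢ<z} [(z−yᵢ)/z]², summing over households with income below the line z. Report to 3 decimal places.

Below z: £800, £940 (q = 2 of N = 8).
Normalized shortfalls: (1080−800)/1080 = 0.2593; (1080−940)/1080 = 0.1296.
Squared: 0.0672; 0.0168.
Sum = 0.084019; P₂ = 0.084019 / 8 = 0.011.

0.011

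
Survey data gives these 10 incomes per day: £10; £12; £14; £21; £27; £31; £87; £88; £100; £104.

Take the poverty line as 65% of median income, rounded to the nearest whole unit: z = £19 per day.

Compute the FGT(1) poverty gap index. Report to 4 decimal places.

0.1105

Below the line: £10, £12, £14 (q = 3 of N = 10).
Normalized shortfalls: (19−10)/19 = 0.4737; (19−12)/19 = 0.3684; (19−14)/19 = 0.2632.
Sum of shortfalls = 1.105263; P₁ averages over all N: 1.105263 / 10 = 0.1105.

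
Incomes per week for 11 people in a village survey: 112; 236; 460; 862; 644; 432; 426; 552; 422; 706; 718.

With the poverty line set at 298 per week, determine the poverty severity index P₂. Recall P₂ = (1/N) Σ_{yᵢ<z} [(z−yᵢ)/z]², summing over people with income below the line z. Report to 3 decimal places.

0.039

Below z: 112, 236 (q = 2 of N = 11).
Relative gaps: (298−112)/298 = 0.6242; (298−236)/298 = 0.2081.
Squared: 0.3896; 0.0433.
Sum = 0.432863; P₂ = 0.432863 / 11 = 0.039.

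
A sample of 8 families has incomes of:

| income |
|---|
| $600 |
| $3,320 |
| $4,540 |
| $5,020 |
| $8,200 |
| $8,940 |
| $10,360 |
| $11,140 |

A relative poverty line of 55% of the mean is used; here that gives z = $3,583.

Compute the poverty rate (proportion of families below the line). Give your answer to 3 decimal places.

2 of the 8 families have income below $3,583.
H = 2/8 = 0.250.

0.250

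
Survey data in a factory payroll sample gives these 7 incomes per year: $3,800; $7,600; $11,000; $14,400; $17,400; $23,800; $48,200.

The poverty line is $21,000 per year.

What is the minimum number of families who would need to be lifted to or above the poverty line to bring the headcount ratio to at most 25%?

4

5 of the 7 families are poor, so H = 5/7 = 0.714.
A headcount ratio of at most 25% allows at most ⌊0.25 × 7⌋ = 1 poor families.
So at least 5 − 1 = 4 must be lifted.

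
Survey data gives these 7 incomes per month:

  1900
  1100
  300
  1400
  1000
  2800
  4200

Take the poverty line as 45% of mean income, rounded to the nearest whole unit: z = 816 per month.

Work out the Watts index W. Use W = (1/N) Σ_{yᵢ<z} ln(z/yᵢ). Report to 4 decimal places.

Poor units: 300 (q = 1 of N = 7).
ln(z/y) terms: ln(816/300) = 1.0006.
W = 1.000632 / 7 = 0.1429.

0.1429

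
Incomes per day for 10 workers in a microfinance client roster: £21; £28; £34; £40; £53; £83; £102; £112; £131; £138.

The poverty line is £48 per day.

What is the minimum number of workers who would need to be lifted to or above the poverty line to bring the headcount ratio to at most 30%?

1

4 of the 10 workers are poor, so H = 4/10 = 0.400.
A headcount ratio of at most 30% allows at most ⌊0.30 × 10⌋ = 3 poor workers.
So at least 4 − 3 = 1 must be lifted.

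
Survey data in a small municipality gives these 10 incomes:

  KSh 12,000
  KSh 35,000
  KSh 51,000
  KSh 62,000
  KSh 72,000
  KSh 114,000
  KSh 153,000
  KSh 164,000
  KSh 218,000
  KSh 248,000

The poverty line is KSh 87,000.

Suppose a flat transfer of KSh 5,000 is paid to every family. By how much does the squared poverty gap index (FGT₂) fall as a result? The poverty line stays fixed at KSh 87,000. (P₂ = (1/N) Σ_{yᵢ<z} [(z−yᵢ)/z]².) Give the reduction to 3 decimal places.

0.025

Before: below the line — KSh 12,000, KSh 35,000, KSh 51,000, KSh 62,000, KSh 72,000; squared poverty gap index (FGT₂) = 0.13839.
After the KSh 5,000 transfer: below the line — KSh 17,000, KSh 40,000, KSh 56,000, KSh 67,000, KSh 77,000; squared poverty gap index (FGT₂) = 0.11322.
Reduction = 0.13839 − 0.11322 = 0.025.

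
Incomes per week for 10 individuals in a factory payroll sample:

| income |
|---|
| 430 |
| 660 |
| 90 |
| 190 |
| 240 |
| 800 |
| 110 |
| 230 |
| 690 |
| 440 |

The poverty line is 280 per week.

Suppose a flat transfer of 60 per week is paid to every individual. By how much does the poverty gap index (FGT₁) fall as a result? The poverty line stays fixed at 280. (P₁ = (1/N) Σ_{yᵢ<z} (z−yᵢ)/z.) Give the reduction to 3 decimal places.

0.096

Before: below the line — 90, 110, 190, 230, 240; poverty gap index (FGT₁) = 0.19286.
After the 60 transfer: below the line — 150, 170, 250; poverty gap index (FGT₁) = 0.09643.
Reduction = 0.19286 − 0.09643 = 0.096.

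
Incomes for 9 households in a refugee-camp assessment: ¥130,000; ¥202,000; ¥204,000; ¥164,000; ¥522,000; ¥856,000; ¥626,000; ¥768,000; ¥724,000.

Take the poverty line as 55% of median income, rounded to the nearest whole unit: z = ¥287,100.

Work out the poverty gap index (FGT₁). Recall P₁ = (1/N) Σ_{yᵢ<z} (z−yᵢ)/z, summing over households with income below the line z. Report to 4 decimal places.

0.1735

Poor units: ¥130,000, ¥164,000, ¥202,000, ¥204,000 (q = 4 of N = 9).
Gap ratios (z−y)/z: (287100−130000)/287100 = 0.5472; (287100−164000)/287100 = 0.4288; (287100−202000)/287100 = 0.2964; (287100−204000)/287100 = 0.2894.
Sum of shortfalls = 1.561825; P₁ averages over all N: 1.561825 / 9 = 0.1735.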